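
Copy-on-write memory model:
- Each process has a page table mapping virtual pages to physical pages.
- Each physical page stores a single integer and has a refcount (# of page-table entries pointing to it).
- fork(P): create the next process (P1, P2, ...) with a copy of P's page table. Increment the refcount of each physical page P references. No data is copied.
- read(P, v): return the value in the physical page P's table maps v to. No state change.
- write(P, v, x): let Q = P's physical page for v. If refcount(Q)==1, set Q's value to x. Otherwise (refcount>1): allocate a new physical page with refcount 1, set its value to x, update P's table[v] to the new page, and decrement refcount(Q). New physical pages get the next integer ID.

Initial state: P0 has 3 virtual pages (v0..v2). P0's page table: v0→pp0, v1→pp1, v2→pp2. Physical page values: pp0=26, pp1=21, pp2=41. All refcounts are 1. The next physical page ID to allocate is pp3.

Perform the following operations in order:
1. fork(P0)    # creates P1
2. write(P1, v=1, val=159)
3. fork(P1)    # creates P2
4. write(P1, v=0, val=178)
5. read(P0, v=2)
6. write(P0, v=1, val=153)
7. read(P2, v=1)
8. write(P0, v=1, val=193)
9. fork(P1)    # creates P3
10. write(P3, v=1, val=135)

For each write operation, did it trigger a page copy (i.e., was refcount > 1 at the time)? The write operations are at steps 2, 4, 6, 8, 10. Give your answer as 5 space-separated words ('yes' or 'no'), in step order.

Op 1: fork(P0) -> P1. 3 ppages; refcounts: pp0:2 pp1:2 pp2:2
Op 2: write(P1, v1, 159). refcount(pp1)=2>1 -> COPY to pp3. 4 ppages; refcounts: pp0:2 pp1:1 pp2:2 pp3:1
Op 3: fork(P1) -> P2. 4 ppages; refcounts: pp0:3 pp1:1 pp2:3 pp3:2
Op 4: write(P1, v0, 178). refcount(pp0)=3>1 -> COPY to pp4. 5 ppages; refcounts: pp0:2 pp1:1 pp2:3 pp3:2 pp4:1
Op 5: read(P0, v2) -> 41. No state change.
Op 6: write(P0, v1, 153). refcount(pp1)=1 -> write in place. 5 ppages; refcounts: pp0:2 pp1:1 pp2:3 pp3:2 pp4:1
Op 7: read(P2, v1) -> 159. No state change.
Op 8: write(P0, v1, 193). refcount(pp1)=1 -> write in place. 5 ppages; refcounts: pp0:2 pp1:1 pp2:3 pp3:2 pp4:1
Op 9: fork(P1) -> P3. 5 ppages; refcounts: pp0:2 pp1:1 pp2:4 pp3:3 pp4:2
Op 10: write(P3, v1, 135). refcount(pp3)=3>1 -> COPY to pp5. 6 ppages; refcounts: pp0:2 pp1:1 pp2:4 pp3:2 pp4:2 pp5:1

yes yes no no yes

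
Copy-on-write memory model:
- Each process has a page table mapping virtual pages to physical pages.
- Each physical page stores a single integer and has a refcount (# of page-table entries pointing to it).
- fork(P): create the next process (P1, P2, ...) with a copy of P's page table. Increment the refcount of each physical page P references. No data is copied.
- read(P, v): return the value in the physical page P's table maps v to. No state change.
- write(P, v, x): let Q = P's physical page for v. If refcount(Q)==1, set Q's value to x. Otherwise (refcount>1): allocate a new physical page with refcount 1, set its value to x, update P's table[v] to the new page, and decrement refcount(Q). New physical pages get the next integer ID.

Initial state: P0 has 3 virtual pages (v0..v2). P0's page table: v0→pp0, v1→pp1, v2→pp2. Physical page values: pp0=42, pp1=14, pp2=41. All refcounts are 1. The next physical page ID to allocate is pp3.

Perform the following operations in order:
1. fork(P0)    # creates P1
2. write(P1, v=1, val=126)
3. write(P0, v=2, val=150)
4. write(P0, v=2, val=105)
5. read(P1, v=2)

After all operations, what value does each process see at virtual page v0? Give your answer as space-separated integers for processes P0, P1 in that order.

Answer: 42 42

Derivation:
Op 1: fork(P0) -> P1. 3 ppages; refcounts: pp0:2 pp1:2 pp2:2
Op 2: write(P1, v1, 126). refcount(pp1)=2>1 -> COPY to pp3. 4 ppages; refcounts: pp0:2 pp1:1 pp2:2 pp3:1
Op 3: write(P0, v2, 150). refcount(pp2)=2>1 -> COPY to pp4. 5 ppages; refcounts: pp0:2 pp1:1 pp2:1 pp3:1 pp4:1
Op 4: write(P0, v2, 105). refcount(pp4)=1 -> write in place. 5 ppages; refcounts: pp0:2 pp1:1 pp2:1 pp3:1 pp4:1
Op 5: read(P1, v2) -> 41. No state change.
P0: v0 -> pp0 = 42
P1: v0 -> pp0 = 42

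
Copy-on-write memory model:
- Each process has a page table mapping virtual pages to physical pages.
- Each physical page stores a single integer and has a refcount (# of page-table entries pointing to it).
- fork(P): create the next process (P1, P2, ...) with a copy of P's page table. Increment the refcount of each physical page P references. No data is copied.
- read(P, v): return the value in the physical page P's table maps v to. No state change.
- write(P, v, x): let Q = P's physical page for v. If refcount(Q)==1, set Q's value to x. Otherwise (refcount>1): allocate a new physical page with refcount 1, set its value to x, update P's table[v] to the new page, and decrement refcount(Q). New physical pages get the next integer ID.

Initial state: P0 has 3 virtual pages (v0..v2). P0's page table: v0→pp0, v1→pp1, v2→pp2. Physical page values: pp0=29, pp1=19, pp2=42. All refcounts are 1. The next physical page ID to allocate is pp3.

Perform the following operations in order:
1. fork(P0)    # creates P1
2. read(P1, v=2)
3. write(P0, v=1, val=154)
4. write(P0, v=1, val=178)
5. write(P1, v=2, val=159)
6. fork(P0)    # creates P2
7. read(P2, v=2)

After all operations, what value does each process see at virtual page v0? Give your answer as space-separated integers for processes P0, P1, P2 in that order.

Answer: 29 29 29

Derivation:
Op 1: fork(P0) -> P1. 3 ppages; refcounts: pp0:2 pp1:2 pp2:2
Op 2: read(P1, v2) -> 42. No state change.
Op 3: write(P0, v1, 154). refcount(pp1)=2>1 -> COPY to pp3. 4 ppages; refcounts: pp0:2 pp1:1 pp2:2 pp3:1
Op 4: write(P0, v1, 178). refcount(pp3)=1 -> write in place. 4 ppages; refcounts: pp0:2 pp1:1 pp2:2 pp3:1
Op 5: write(P1, v2, 159). refcount(pp2)=2>1 -> COPY to pp4. 5 ppages; refcounts: pp0:2 pp1:1 pp2:1 pp3:1 pp4:1
Op 6: fork(P0) -> P2. 5 ppages; refcounts: pp0:3 pp1:1 pp2:2 pp3:2 pp4:1
Op 7: read(P2, v2) -> 42. No state change.
P0: v0 -> pp0 = 29
P1: v0 -> pp0 = 29
P2: v0 -> pp0 = 29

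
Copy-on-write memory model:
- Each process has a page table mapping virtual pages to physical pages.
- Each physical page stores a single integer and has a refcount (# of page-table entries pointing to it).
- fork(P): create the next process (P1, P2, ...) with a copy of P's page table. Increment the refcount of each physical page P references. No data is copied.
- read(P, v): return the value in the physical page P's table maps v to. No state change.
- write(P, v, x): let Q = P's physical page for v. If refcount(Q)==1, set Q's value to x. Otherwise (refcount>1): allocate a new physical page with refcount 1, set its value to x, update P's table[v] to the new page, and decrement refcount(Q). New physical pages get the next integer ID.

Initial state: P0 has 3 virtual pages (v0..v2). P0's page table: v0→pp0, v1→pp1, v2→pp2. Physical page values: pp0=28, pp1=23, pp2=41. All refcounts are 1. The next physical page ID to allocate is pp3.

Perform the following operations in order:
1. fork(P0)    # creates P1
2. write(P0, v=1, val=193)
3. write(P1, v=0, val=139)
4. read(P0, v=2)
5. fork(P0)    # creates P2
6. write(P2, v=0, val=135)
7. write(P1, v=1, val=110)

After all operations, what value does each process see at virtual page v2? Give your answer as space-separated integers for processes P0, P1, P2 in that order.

Op 1: fork(P0) -> P1. 3 ppages; refcounts: pp0:2 pp1:2 pp2:2
Op 2: write(P0, v1, 193). refcount(pp1)=2>1 -> COPY to pp3. 4 ppages; refcounts: pp0:2 pp1:1 pp2:2 pp3:1
Op 3: write(P1, v0, 139). refcount(pp0)=2>1 -> COPY to pp4. 5 ppages; refcounts: pp0:1 pp1:1 pp2:2 pp3:1 pp4:1
Op 4: read(P0, v2) -> 41. No state change.
Op 5: fork(P0) -> P2. 5 ppages; refcounts: pp0:2 pp1:1 pp2:3 pp3:2 pp4:1
Op 6: write(P2, v0, 135). refcount(pp0)=2>1 -> COPY to pp5. 6 ppages; refcounts: pp0:1 pp1:1 pp2:3 pp3:2 pp4:1 pp5:1
Op 7: write(P1, v1, 110). refcount(pp1)=1 -> write in place. 6 ppages; refcounts: pp0:1 pp1:1 pp2:3 pp3:2 pp4:1 pp5:1
P0: v2 -> pp2 = 41
P1: v2 -> pp2 = 41
P2: v2 -> pp2 = 41

Answer: 41 41 41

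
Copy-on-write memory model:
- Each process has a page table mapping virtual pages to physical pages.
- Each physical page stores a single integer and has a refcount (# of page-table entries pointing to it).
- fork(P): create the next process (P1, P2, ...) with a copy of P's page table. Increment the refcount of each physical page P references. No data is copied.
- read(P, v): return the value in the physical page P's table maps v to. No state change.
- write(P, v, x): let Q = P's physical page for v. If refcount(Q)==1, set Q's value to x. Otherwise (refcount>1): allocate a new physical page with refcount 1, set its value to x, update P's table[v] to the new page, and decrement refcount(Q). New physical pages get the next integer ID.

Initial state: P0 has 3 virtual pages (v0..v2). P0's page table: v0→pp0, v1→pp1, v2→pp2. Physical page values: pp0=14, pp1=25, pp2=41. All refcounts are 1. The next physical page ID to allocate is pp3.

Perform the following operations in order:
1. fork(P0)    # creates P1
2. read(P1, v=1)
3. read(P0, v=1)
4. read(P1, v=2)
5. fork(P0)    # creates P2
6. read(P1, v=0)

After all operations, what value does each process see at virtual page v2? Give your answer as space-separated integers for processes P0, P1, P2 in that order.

Answer: 41 41 41

Derivation:
Op 1: fork(P0) -> P1. 3 ppages; refcounts: pp0:2 pp1:2 pp2:2
Op 2: read(P1, v1) -> 25. No state change.
Op 3: read(P0, v1) -> 25. No state change.
Op 4: read(P1, v2) -> 41. No state change.
Op 5: fork(P0) -> P2. 3 ppages; refcounts: pp0:3 pp1:3 pp2:3
Op 6: read(P1, v0) -> 14. No state change.
P0: v2 -> pp2 = 41
P1: v2 -> pp2 = 41
P2: v2 -> pp2 = 41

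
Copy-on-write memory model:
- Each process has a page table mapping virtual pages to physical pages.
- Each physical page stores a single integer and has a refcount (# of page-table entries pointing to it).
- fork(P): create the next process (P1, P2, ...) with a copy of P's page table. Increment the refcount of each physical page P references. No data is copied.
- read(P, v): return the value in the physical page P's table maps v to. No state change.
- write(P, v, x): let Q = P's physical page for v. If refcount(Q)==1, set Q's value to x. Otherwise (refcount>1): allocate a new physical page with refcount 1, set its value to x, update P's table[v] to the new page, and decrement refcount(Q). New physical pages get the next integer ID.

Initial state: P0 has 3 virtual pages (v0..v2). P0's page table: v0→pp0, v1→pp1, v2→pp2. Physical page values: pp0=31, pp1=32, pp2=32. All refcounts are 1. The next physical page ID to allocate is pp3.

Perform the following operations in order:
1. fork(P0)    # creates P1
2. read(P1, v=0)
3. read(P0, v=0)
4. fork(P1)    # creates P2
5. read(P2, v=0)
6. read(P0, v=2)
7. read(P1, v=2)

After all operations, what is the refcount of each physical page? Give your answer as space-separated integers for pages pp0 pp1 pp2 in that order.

Op 1: fork(P0) -> P1. 3 ppages; refcounts: pp0:2 pp1:2 pp2:2
Op 2: read(P1, v0) -> 31. No state change.
Op 3: read(P0, v0) -> 31. No state change.
Op 4: fork(P1) -> P2. 3 ppages; refcounts: pp0:3 pp1:3 pp2:3
Op 5: read(P2, v0) -> 31. No state change.
Op 6: read(P0, v2) -> 32. No state change.
Op 7: read(P1, v2) -> 32. No state change.

Answer: 3 3 3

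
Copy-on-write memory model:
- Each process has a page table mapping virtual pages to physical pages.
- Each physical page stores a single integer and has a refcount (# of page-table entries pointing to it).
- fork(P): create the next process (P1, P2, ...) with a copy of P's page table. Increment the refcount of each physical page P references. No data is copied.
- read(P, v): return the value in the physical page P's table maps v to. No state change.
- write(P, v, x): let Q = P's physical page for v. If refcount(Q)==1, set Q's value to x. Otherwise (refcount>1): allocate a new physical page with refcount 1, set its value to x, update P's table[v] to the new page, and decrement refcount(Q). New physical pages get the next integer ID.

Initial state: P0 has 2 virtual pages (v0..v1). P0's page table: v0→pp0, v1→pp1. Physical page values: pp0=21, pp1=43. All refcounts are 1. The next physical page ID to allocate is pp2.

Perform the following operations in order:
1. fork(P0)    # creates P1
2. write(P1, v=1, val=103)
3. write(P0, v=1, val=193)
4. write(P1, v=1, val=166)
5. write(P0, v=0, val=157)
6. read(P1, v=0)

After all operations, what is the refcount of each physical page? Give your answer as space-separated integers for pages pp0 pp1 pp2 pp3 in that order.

Answer: 1 1 1 1

Derivation:
Op 1: fork(P0) -> P1. 2 ppages; refcounts: pp0:2 pp1:2
Op 2: write(P1, v1, 103). refcount(pp1)=2>1 -> COPY to pp2. 3 ppages; refcounts: pp0:2 pp1:1 pp2:1
Op 3: write(P0, v1, 193). refcount(pp1)=1 -> write in place. 3 ppages; refcounts: pp0:2 pp1:1 pp2:1
Op 4: write(P1, v1, 166). refcount(pp2)=1 -> write in place. 3 ppages; refcounts: pp0:2 pp1:1 pp2:1
Op 5: write(P0, v0, 157). refcount(pp0)=2>1 -> COPY to pp3. 4 ppages; refcounts: pp0:1 pp1:1 pp2:1 pp3:1
Op 6: read(P1, v0) -> 21. No state change.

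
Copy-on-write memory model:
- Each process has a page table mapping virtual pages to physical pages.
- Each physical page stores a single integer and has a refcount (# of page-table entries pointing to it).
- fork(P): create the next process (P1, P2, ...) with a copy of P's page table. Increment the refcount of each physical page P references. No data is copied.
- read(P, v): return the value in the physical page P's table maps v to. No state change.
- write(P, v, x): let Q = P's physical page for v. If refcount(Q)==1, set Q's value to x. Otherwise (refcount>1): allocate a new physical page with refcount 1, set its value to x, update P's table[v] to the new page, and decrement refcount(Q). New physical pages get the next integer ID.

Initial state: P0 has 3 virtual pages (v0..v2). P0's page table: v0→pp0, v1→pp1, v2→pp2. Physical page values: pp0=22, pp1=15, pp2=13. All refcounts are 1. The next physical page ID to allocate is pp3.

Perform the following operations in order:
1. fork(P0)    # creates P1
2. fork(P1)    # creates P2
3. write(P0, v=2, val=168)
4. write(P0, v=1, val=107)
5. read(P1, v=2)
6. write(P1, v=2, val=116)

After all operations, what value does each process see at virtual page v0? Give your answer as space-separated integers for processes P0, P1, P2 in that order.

Answer: 22 22 22

Derivation:
Op 1: fork(P0) -> P1. 3 ppages; refcounts: pp0:2 pp1:2 pp2:2
Op 2: fork(P1) -> P2. 3 ppages; refcounts: pp0:3 pp1:3 pp2:3
Op 3: write(P0, v2, 168). refcount(pp2)=3>1 -> COPY to pp3. 4 ppages; refcounts: pp0:3 pp1:3 pp2:2 pp3:1
Op 4: write(P0, v1, 107). refcount(pp1)=3>1 -> COPY to pp4. 5 ppages; refcounts: pp0:3 pp1:2 pp2:2 pp3:1 pp4:1
Op 5: read(P1, v2) -> 13. No state change.
Op 6: write(P1, v2, 116). refcount(pp2)=2>1 -> COPY to pp5. 6 ppages; refcounts: pp0:3 pp1:2 pp2:1 pp3:1 pp4:1 pp5:1
P0: v0 -> pp0 = 22
P1: v0 -> pp0 = 22
P2: v0 -> pp0 = 22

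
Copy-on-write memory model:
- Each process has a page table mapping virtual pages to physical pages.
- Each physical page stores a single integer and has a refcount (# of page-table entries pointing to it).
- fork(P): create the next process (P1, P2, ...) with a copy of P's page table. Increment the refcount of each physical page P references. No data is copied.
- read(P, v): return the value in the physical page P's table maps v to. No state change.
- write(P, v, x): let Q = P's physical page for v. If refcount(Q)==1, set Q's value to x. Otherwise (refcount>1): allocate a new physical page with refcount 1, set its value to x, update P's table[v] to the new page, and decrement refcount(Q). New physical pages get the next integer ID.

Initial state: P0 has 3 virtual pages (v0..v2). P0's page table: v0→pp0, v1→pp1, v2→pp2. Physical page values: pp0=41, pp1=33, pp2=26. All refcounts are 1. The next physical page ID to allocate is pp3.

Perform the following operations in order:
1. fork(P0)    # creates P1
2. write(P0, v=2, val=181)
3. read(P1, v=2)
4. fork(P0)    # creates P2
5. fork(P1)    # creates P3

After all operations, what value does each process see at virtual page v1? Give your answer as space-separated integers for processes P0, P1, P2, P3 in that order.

Op 1: fork(P0) -> P1. 3 ppages; refcounts: pp0:2 pp1:2 pp2:2
Op 2: write(P0, v2, 181). refcount(pp2)=2>1 -> COPY to pp3. 4 ppages; refcounts: pp0:2 pp1:2 pp2:1 pp3:1
Op 3: read(P1, v2) -> 26. No state change.
Op 4: fork(P0) -> P2. 4 ppages; refcounts: pp0:3 pp1:3 pp2:1 pp3:2
Op 5: fork(P1) -> P3. 4 ppages; refcounts: pp0:4 pp1:4 pp2:2 pp3:2
P0: v1 -> pp1 = 33
P1: v1 -> pp1 = 33
P2: v1 -> pp1 = 33
P3: v1 -> pp1 = 33

Answer: 33 33 33 33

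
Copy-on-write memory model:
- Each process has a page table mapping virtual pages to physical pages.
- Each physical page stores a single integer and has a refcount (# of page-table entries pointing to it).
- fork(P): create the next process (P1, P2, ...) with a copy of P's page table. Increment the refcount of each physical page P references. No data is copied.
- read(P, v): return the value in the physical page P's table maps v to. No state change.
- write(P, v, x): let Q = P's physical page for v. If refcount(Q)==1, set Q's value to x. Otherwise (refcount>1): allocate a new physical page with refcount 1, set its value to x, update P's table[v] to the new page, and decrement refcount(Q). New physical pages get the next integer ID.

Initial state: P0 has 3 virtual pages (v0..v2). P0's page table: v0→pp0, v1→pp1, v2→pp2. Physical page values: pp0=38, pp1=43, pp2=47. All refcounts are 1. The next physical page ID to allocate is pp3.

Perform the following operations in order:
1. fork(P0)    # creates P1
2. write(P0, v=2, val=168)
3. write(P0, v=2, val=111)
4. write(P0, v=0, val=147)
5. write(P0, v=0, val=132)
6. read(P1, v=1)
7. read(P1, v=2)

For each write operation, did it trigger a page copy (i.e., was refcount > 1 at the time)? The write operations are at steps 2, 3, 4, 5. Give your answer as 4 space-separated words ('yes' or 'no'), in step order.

Op 1: fork(P0) -> P1. 3 ppages; refcounts: pp0:2 pp1:2 pp2:2
Op 2: write(P0, v2, 168). refcount(pp2)=2>1 -> COPY to pp3. 4 ppages; refcounts: pp0:2 pp1:2 pp2:1 pp3:1
Op 3: write(P0, v2, 111). refcount(pp3)=1 -> write in place. 4 ppages; refcounts: pp0:2 pp1:2 pp2:1 pp3:1
Op 4: write(P0, v0, 147). refcount(pp0)=2>1 -> COPY to pp4. 5 ppages; refcounts: pp0:1 pp1:2 pp2:1 pp3:1 pp4:1
Op 5: write(P0, v0, 132). refcount(pp4)=1 -> write in place. 5 ppages; refcounts: pp0:1 pp1:2 pp2:1 pp3:1 pp4:1
Op 6: read(P1, v1) -> 43. No state change.
Op 7: read(P1, v2) -> 47. No state change.

yes no yes no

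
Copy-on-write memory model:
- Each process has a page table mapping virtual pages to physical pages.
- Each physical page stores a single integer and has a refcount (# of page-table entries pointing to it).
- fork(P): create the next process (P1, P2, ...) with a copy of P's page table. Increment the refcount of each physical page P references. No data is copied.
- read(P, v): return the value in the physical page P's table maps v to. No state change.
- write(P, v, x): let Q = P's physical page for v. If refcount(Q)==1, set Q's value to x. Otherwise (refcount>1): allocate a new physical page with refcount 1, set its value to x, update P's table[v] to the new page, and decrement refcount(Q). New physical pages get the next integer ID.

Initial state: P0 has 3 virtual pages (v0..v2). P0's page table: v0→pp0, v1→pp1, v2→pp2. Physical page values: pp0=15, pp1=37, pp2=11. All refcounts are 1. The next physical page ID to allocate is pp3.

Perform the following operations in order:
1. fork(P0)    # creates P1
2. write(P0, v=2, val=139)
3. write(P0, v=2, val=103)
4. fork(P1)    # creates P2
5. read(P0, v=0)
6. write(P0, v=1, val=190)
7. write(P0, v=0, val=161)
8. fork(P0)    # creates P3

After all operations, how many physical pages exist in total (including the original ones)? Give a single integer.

Answer: 6

Derivation:
Op 1: fork(P0) -> P1. 3 ppages; refcounts: pp0:2 pp1:2 pp2:2
Op 2: write(P0, v2, 139). refcount(pp2)=2>1 -> COPY to pp3. 4 ppages; refcounts: pp0:2 pp1:2 pp2:1 pp3:1
Op 3: write(P0, v2, 103). refcount(pp3)=1 -> write in place. 4 ppages; refcounts: pp0:2 pp1:2 pp2:1 pp3:1
Op 4: fork(P1) -> P2. 4 ppages; refcounts: pp0:3 pp1:3 pp2:2 pp3:1
Op 5: read(P0, v0) -> 15. No state change.
Op 6: write(P0, v1, 190). refcount(pp1)=3>1 -> COPY to pp4. 5 ppages; refcounts: pp0:3 pp1:2 pp2:2 pp3:1 pp4:1
Op 7: write(P0, v0, 161). refcount(pp0)=3>1 -> COPY to pp5. 6 ppages; refcounts: pp0:2 pp1:2 pp2:2 pp3:1 pp4:1 pp5:1
Op 8: fork(P0) -> P3. 6 ppages; refcounts: pp0:2 pp1:2 pp2:2 pp3:2 pp4:2 pp5:2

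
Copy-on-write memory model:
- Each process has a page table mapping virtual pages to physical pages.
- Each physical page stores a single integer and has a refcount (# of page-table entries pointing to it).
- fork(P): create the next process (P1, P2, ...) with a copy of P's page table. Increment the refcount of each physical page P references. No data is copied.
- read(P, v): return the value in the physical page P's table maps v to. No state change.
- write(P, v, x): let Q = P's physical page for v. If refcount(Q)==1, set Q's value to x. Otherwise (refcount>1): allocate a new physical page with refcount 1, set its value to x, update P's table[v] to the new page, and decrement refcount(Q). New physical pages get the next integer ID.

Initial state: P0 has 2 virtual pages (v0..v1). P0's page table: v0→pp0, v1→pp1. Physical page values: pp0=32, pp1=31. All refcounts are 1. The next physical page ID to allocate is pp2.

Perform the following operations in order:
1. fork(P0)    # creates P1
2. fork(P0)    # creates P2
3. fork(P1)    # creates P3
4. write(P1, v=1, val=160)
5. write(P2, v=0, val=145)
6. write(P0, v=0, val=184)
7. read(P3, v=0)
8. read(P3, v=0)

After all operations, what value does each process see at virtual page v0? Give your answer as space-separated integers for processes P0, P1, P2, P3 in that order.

Answer: 184 32 145 32

Derivation:
Op 1: fork(P0) -> P1. 2 ppages; refcounts: pp0:2 pp1:2
Op 2: fork(P0) -> P2. 2 ppages; refcounts: pp0:3 pp1:3
Op 3: fork(P1) -> P3. 2 ppages; refcounts: pp0:4 pp1:4
Op 4: write(P1, v1, 160). refcount(pp1)=4>1 -> COPY to pp2. 3 ppages; refcounts: pp0:4 pp1:3 pp2:1
Op 5: write(P2, v0, 145). refcount(pp0)=4>1 -> COPY to pp3. 4 ppages; refcounts: pp0:3 pp1:3 pp2:1 pp3:1
Op 6: write(P0, v0, 184). refcount(pp0)=3>1 -> COPY to pp4. 5 ppages; refcounts: pp0:2 pp1:3 pp2:1 pp3:1 pp4:1
Op 7: read(P3, v0) -> 32. No state change.
Op 8: read(P3, v0) -> 32. No state change.
P0: v0 -> pp4 = 184
P1: v0 -> pp0 = 32
P2: v0 -> pp3 = 145
P3: v0 -> pp0 = 32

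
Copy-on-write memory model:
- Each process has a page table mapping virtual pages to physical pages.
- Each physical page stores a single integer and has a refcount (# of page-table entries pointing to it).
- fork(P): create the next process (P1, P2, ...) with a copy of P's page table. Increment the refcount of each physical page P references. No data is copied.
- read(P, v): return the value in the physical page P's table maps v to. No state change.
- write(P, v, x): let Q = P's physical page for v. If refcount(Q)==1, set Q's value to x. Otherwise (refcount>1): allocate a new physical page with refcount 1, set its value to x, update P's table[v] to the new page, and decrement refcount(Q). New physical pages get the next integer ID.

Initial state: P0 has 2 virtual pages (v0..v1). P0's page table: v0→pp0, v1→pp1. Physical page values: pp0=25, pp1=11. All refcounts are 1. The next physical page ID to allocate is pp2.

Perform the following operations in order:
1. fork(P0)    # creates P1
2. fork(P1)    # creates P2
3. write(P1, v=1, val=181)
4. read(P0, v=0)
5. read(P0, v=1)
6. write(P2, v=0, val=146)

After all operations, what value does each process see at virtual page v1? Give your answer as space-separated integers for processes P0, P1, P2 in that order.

Answer: 11 181 11

Derivation:
Op 1: fork(P0) -> P1. 2 ppages; refcounts: pp0:2 pp1:2
Op 2: fork(P1) -> P2. 2 ppages; refcounts: pp0:3 pp1:3
Op 3: write(P1, v1, 181). refcount(pp1)=3>1 -> COPY to pp2. 3 ppages; refcounts: pp0:3 pp1:2 pp2:1
Op 4: read(P0, v0) -> 25. No state change.
Op 5: read(P0, v1) -> 11. No state change.
Op 6: write(P2, v0, 146). refcount(pp0)=3>1 -> COPY to pp3. 4 ppages; refcounts: pp0:2 pp1:2 pp2:1 pp3:1
P0: v1 -> pp1 = 11
P1: v1 -> pp2 = 181
P2: v1 -> pp1 = 11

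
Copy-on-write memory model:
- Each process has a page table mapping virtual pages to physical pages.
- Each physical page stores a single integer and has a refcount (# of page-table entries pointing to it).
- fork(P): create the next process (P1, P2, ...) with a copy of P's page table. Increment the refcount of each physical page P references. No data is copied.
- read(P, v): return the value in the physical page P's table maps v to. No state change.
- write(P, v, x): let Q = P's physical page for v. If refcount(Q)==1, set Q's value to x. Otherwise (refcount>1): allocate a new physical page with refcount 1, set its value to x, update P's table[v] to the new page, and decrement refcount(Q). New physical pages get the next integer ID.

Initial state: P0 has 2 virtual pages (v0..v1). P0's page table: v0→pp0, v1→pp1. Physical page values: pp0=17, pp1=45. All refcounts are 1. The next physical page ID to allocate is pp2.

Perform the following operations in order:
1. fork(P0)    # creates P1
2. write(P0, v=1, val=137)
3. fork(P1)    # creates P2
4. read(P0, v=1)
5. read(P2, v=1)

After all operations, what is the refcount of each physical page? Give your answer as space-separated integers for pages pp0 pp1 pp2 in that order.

Op 1: fork(P0) -> P1. 2 ppages; refcounts: pp0:2 pp1:2
Op 2: write(P0, v1, 137). refcount(pp1)=2>1 -> COPY to pp2. 3 ppages; refcounts: pp0:2 pp1:1 pp2:1
Op 3: fork(P1) -> P2. 3 ppages; refcounts: pp0:3 pp1:2 pp2:1
Op 4: read(P0, v1) -> 137. No state change.
Op 5: read(P2, v1) -> 45. No state change.

Answer: 3 2 1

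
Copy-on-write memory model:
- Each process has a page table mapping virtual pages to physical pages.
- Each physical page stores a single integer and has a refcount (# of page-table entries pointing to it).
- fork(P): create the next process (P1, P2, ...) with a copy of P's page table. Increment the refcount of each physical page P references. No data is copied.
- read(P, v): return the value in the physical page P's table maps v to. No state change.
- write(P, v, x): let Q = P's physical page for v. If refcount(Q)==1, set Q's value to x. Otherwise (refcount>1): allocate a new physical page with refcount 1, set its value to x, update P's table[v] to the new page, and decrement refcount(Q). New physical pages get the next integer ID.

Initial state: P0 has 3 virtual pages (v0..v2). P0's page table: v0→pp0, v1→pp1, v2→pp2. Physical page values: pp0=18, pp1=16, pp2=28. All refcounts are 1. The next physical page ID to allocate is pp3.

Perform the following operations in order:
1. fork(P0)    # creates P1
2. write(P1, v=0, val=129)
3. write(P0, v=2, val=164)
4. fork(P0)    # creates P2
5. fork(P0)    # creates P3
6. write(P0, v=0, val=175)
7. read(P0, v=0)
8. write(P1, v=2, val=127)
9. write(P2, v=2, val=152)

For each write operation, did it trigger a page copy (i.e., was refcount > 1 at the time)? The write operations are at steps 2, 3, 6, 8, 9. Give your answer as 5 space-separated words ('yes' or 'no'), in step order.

Op 1: fork(P0) -> P1. 3 ppages; refcounts: pp0:2 pp1:2 pp2:2
Op 2: write(P1, v0, 129). refcount(pp0)=2>1 -> COPY to pp3. 4 ppages; refcounts: pp0:1 pp1:2 pp2:2 pp3:1
Op 3: write(P0, v2, 164). refcount(pp2)=2>1 -> COPY to pp4. 5 ppages; refcounts: pp0:1 pp1:2 pp2:1 pp3:1 pp4:1
Op 4: fork(P0) -> P2. 5 ppages; refcounts: pp0:2 pp1:3 pp2:1 pp3:1 pp4:2
Op 5: fork(P0) -> P3. 5 ppages; refcounts: pp0:3 pp1:4 pp2:1 pp3:1 pp4:3
Op 6: write(P0, v0, 175). refcount(pp0)=3>1 -> COPY to pp5. 6 ppages; refcounts: pp0:2 pp1:4 pp2:1 pp3:1 pp4:3 pp5:1
Op 7: read(P0, v0) -> 175. No state change.
Op 8: write(P1, v2, 127). refcount(pp2)=1 -> write in place. 6 ppages; refcounts: pp0:2 pp1:4 pp2:1 pp3:1 pp4:3 pp5:1
Op 9: write(P2, v2, 152). refcount(pp4)=3>1 -> COPY to pp6. 7 ppages; refcounts: pp0:2 pp1:4 pp2:1 pp3:1 pp4:2 pp5:1 pp6:1

yes yes yes no yes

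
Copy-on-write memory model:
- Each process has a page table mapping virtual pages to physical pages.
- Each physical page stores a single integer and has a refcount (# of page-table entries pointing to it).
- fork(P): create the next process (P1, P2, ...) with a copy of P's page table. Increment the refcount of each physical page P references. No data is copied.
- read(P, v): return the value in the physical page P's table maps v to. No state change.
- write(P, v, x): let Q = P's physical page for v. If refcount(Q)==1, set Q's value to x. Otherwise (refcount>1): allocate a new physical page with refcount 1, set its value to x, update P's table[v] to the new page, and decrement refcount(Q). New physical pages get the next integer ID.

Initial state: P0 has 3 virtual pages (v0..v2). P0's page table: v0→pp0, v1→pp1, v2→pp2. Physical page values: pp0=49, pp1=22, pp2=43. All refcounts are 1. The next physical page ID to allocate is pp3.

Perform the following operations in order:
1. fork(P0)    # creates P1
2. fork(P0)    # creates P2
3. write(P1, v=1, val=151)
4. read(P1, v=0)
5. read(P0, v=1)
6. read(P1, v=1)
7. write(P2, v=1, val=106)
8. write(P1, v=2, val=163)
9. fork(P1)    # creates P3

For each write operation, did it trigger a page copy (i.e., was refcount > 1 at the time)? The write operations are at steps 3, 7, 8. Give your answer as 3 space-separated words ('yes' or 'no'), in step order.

Op 1: fork(P0) -> P1. 3 ppages; refcounts: pp0:2 pp1:2 pp2:2
Op 2: fork(P0) -> P2. 3 ppages; refcounts: pp0:3 pp1:3 pp2:3
Op 3: write(P1, v1, 151). refcount(pp1)=3>1 -> COPY to pp3. 4 ppages; refcounts: pp0:3 pp1:2 pp2:3 pp3:1
Op 4: read(P1, v0) -> 49. No state change.
Op 5: read(P0, v1) -> 22. No state change.
Op 6: read(P1, v1) -> 151. No state change.
Op 7: write(P2, v1, 106). refcount(pp1)=2>1 -> COPY to pp4. 5 ppages; refcounts: pp0:3 pp1:1 pp2:3 pp3:1 pp4:1
Op 8: write(P1, v2, 163). refcount(pp2)=3>1 -> COPY to pp5. 6 ppages; refcounts: pp0:3 pp1:1 pp2:2 pp3:1 pp4:1 pp5:1
Op 9: fork(P1) -> P3. 6 ppages; refcounts: pp0:4 pp1:1 pp2:2 pp3:2 pp4:1 pp5:2

yes yes yes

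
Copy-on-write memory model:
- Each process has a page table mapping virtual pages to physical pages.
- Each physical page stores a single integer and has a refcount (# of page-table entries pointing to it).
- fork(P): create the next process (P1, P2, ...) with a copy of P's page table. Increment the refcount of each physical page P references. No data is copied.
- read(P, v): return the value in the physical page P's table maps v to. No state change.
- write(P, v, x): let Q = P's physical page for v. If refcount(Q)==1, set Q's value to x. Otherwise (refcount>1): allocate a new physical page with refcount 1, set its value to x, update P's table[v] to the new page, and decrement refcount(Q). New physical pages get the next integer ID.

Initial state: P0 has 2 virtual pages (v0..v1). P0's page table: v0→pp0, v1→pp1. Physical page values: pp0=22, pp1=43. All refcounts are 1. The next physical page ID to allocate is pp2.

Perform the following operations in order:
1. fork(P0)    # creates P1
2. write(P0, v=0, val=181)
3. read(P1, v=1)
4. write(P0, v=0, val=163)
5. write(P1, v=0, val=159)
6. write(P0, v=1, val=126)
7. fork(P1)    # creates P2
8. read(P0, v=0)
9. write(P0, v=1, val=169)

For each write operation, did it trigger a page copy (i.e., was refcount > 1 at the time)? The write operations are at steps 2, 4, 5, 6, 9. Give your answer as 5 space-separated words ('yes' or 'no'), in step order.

Op 1: fork(P0) -> P1. 2 ppages; refcounts: pp0:2 pp1:2
Op 2: write(P0, v0, 181). refcount(pp0)=2>1 -> COPY to pp2. 3 ppages; refcounts: pp0:1 pp1:2 pp2:1
Op 3: read(P1, v1) -> 43. No state change.
Op 4: write(P0, v0, 163). refcount(pp2)=1 -> write in place. 3 ppages; refcounts: pp0:1 pp1:2 pp2:1
Op 5: write(P1, v0, 159). refcount(pp0)=1 -> write in place. 3 ppages; refcounts: pp0:1 pp1:2 pp2:1
Op 6: write(P0, v1, 126). refcount(pp1)=2>1 -> COPY to pp3. 4 ppages; refcounts: pp0:1 pp1:1 pp2:1 pp3:1
Op 7: fork(P1) -> P2. 4 ppages; refcounts: pp0:2 pp1:2 pp2:1 pp3:1
Op 8: read(P0, v0) -> 163. No state change.
Op 9: write(P0, v1, 169). refcount(pp3)=1 -> write in place. 4 ppages; refcounts: pp0:2 pp1:2 pp2:1 pp3:1

yes no no yes no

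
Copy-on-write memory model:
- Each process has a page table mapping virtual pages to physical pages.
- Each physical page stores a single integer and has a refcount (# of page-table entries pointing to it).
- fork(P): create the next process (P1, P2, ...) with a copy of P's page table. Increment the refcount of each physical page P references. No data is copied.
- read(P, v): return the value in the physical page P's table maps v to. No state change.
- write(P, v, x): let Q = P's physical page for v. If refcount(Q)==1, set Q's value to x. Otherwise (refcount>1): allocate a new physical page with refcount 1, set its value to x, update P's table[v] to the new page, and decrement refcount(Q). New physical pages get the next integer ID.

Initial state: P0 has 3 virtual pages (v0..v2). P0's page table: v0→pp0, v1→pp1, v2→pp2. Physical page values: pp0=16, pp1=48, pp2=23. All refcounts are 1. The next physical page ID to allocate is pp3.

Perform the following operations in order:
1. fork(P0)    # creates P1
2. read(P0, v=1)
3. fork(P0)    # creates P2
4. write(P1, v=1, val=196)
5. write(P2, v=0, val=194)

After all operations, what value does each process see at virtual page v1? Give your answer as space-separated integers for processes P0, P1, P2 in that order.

Answer: 48 196 48

Derivation:
Op 1: fork(P0) -> P1. 3 ppages; refcounts: pp0:2 pp1:2 pp2:2
Op 2: read(P0, v1) -> 48. No state change.
Op 3: fork(P0) -> P2. 3 ppages; refcounts: pp0:3 pp1:3 pp2:3
Op 4: write(P1, v1, 196). refcount(pp1)=3>1 -> COPY to pp3. 4 ppages; refcounts: pp0:3 pp1:2 pp2:3 pp3:1
Op 5: write(P2, v0, 194). refcount(pp0)=3>1 -> COPY to pp4. 5 ppages; refcounts: pp0:2 pp1:2 pp2:3 pp3:1 pp4:1
P0: v1 -> pp1 = 48
P1: v1 -> pp3 = 196
P2: v1 -> pp1 = 48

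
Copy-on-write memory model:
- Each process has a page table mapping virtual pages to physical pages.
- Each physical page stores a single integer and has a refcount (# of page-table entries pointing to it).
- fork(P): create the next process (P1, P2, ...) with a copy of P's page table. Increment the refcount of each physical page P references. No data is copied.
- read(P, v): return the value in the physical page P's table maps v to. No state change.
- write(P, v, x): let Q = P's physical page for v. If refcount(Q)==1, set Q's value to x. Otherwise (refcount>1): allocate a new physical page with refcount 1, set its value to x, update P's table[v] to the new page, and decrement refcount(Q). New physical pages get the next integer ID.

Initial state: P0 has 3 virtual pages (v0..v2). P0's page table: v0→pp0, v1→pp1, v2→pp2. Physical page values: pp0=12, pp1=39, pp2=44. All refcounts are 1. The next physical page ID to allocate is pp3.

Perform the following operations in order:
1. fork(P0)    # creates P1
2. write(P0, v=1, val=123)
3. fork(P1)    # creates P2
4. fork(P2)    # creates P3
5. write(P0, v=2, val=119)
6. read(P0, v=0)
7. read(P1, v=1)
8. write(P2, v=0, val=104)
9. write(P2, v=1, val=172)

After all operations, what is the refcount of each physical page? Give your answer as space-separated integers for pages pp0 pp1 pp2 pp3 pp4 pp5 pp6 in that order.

Op 1: fork(P0) -> P1. 3 ppages; refcounts: pp0:2 pp1:2 pp2:2
Op 2: write(P0, v1, 123). refcount(pp1)=2>1 -> COPY to pp3. 4 ppages; refcounts: pp0:2 pp1:1 pp2:2 pp3:1
Op 3: fork(P1) -> P2. 4 ppages; refcounts: pp0:3 pp1:2 pp2:3 pp3:1
Op 4: fork(P2) -> P3. 4 ppages; refcounts: pp0:4 pp1:3 pp2:4 pp3:1
Op 5: write(P0, v2, 119). refcount(pp2)=4>1 -> COPY to pp4. 5 ppages; refcounts: pp0:4 pp1:3 pp2:3 pp3:1 pp4:1
Op 6: read(P0, v0) -> 12. No state change.
Op 7: read(P1, v1) -> 39. No state change.
Op 8: write(P2, v0, 104). refcount(pp0)=4>1 -> COPY to pp5. 6 ppages; refcounts: pp0:3 pp1:3 pp2:3 pp3:1 pp4:1 pp5:1
Op 9: write(P2, v1, 172). refcount(pp1)=3>1 -> COPY to pp6. 7 ppages; refcounts: pp0:3 pp1:2 pp2:3 pp3:1 pp4:1 pp5:1 pp6:1

Answer: 3 2 3 1 1 1 1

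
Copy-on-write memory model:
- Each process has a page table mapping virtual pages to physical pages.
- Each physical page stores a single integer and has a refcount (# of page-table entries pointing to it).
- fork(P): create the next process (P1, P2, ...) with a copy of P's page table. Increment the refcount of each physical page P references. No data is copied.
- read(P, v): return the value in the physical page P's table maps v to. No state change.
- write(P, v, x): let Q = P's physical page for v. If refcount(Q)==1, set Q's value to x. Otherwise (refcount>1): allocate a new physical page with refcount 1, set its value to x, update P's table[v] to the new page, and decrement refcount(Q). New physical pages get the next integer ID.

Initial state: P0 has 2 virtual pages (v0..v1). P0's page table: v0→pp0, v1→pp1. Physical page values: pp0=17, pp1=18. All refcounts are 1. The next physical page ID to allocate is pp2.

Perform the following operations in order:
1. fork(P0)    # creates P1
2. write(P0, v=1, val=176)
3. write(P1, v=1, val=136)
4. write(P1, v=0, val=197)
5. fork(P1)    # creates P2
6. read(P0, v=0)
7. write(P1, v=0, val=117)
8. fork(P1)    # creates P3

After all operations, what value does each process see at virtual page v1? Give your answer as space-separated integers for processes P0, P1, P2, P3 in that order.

Answer: 176 136 136 136

Derivation:
Op 1: fork(P0) -> P1. 2 ppages; refcounts: pp0:2 pp1:2
Op 2: write(P0, v1, 176). refcount(pp1)=2>1 -> COPY to pp2. 3 ppages; refcounts: pp0:2 pp1:1 pp2:1
Op 3: write(P1, v1, 136). refcount(pp1)=1 -> write in place. 3 ppages; refcounts: pp0:2 pp1:1 pp2:1
Op 4: write(P1, v0, 197). refcount(pp0)=2>1 -> COPY to pp3. 4 ppages; refcounts: pp0:1 pp1:1 pp2:1 pp3:1
Op 5: fork(P1) -> P2. 4 ppages; refcounts: pp0:1 pp1:2 pp2:1 pp3:2
Op 6: read(P0, v0) -> 17. No state change.
Op 7: write(P1, v0, 117). refcount(pp3)=2>1 -> COPY to pp4. 5 ppages; refcounts: pp0:1 pp1:2 pp2:1 pp3:1 pp4:1
Op 8: fork(P1) -> P3. 5 ppages; refcounts: pp0:1 pp1:3 pp2:1 pp3:1 pp4:2
P0: v1 -> pp2 = 176
P1: v1 -> pp1 = 136
P2: v1 -> pp1 = 136
P3: v1 -> pp1 = 136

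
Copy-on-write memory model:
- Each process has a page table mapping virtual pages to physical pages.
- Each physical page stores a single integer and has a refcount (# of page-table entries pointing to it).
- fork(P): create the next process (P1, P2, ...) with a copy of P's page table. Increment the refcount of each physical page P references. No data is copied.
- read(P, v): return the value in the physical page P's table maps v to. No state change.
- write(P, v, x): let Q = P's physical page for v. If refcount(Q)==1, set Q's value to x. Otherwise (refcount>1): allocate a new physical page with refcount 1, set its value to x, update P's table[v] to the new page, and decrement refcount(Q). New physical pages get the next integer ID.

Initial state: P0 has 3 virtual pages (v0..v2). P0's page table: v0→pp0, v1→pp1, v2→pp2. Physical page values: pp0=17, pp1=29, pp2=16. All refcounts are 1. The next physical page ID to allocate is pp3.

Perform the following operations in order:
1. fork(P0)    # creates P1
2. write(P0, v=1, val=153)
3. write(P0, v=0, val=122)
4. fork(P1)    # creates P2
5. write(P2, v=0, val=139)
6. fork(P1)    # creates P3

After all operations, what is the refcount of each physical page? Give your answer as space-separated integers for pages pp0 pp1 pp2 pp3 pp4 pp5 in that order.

Op 1: fork(P0) -> P1. 3 ppages; refcounts: pp0:2 pp1:2 pp2:2
Op 2: write(P0, v1, 153). refcount(pp1)=2>1 -> COPY to pp3. 4 ppages; refcounts: pp0:2 pp1:1 pp2:2 pp3:1
Op 3: write(P0, v0, 122). refcount(pp0)=2>1 -> COPY to pp4. 5 ppages; refcounts: pp0:1 pp1:1 pp2:2 pp3:1 pp4:1
Op 4: fork(P1) -> P2. 5 ppages; refcounts: pp0:2 pp1:2 pp2:3 pp3:1 pp4:1
Op 5: write(P2, v0, 139). refcount(pp0)=2>1 -> COPY to pp5. 6 ppages; refcounts: pp0:1 pp1:2 pp2:3 pp3:1 pp4:1 pp5:1
Op 6: fork(P1) -> P3. 6 ppages; refcounts: pp0:2 pp1:3 pp2:4 pp3:1 pp4:1 pp5:1

Answer: 2 3 4 1 1 1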